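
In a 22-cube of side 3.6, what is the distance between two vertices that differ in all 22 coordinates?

Diagonal = √22 · 3.6 ≈ 16.8855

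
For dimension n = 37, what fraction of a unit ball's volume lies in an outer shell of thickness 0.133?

1 - (1-0.133)^37 ≈ 0.99491 ≈ 99.49%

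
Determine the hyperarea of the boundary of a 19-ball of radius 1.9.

S_19(1.9) = 2·π^(19/2)·(1.9)^18 / Γ(19/2) ≈ 92237.1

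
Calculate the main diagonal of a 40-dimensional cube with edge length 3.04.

The space diagonal of an n-cube of side s is s√n. Here 3.04·√40 ≈ 19.2266.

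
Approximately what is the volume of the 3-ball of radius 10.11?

Volume = π^{3/2}·(10.11)^3/Γ(5/2) ≈ 4328.55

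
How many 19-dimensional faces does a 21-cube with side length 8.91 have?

Number of 19-faces = C(21,19) · 2^(21-19) = 210 · 4 = 840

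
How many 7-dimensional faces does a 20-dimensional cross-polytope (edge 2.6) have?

Number of 7-faces = 2^(7+1) · C(20,7+1) = 256 · 125970 = 32248320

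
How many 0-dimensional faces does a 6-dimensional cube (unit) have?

f_0(6-cube) = (6 choose 0) · 2^6 = 64.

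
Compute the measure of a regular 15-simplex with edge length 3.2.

V_15 = √(16) · 3.2^15 / (15! · 2^(15/2)) ≈ 6.38389e-07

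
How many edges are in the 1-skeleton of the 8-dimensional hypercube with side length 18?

Number of 1-faces = C(8,1)·2^(8-1) = 8·128 = 1024.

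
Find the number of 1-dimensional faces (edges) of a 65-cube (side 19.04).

The 65-cube has n·2^(n-1) = 65·2^64 = 65·18446744073709551616 = 1199038364791120855040 edges.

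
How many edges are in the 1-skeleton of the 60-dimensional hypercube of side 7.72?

Number of 1-faces = C(60,1)·2^(60-1) = 60·576460752303423488 = 34587645138205409280.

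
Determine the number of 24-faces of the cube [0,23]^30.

Number of 24-faces = C(30,24) · 2^(30-24) = 593775 · 64 = 38001600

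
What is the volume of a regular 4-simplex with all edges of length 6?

V_4 = √(5) · 6^4 / (4! · 2^(4/2)) ≈ 30.1869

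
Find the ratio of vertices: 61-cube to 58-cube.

The 61-cube has 2^61 = 2305843009213693952 vertices. The 58-cube has 2^58 = 288230376151711744 vertices. Ratio: 2305843009213693952/288230376151711744 = 8.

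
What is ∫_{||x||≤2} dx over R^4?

V = 8·π^2 ≈ 78.9568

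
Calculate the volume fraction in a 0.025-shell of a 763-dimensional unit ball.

1 - (1-0.025)^763 ≈ 0.9999999959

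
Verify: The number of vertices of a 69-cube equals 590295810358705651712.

True. The 69-cube has 2^69 = 590295810358705651712 vertices.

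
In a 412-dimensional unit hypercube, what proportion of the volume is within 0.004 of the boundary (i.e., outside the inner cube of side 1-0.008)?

1 - (1 - 2·0.004)^412 = 1 - 0.992^412 ≈ 0.963457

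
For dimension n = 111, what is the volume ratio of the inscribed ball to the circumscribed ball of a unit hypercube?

The radii are 1/2 and 1√111/2, so the volume ratio is (1/√111)^111 = 111^{-111/2} ≈ 3.05193e-114.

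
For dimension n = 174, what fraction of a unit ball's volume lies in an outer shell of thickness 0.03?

1 - (1-0.03)^174 ≈ 0.995008 ≈ 99.50%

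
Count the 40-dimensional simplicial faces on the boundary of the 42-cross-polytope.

An n-cross-polytope has 2^(k+1)·C(n,k+1) k-faces. Here 2^41·C(42,41) = 2199023255552·42 = 92358976733184.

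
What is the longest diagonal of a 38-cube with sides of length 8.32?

||(8.32,8.32,...,8.32)|| = √(38)·8.32 ≈ 51.2879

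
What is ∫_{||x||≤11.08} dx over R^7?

V_7(11.08) = π^(7/2) · (11.08)^7 / Γ(7/2 + 1) ≈ 9.68632e+07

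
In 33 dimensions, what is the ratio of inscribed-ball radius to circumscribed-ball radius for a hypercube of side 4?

Ratio = (s/2)/(s√33/2) = 33^(-1/2) ≈ 0.174078.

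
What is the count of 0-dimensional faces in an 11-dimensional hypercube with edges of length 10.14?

Choose 0 of 11 axes to span the face (C(11,0) = 1 way), then fix each of the remaining 11 coordinates at one of its two extreme values (2^11 = 2048 ways): 1·2048 = 2048.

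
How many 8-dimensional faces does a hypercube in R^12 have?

Choose 8 of 12 axes to span the face (C(12,8) = 495 ways), then fix each of the remaining 4 coordinates at one of its two extreme values (2^4 = 16 ways): 495·16 = 7920.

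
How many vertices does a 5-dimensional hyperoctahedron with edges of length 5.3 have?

f_0(5-orthoplex) = 2^1 · (5 choose 1) = 10.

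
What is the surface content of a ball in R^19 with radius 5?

The surface area of an n-ball is 2π^(n/2) r^(n-1) / Γ(n/2). For n=19, r=5: 156250000000000·π^9/1378377 ≈ 3.3791e+12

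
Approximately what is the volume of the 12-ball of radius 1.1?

The n-ball volume is π^(n/2)·r^n/Γ(n/2+1). With n=12, r=1.1: V ≈ 4.19063.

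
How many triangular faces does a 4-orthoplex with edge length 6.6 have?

Each 2-face is the convex hull of 3 vertices, one chosen as ±e_i from each of 3 distinct axes: 2^3·C(4,3) = 32.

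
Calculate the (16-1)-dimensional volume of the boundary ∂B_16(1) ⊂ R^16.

The surface area of an n-ball is 2π^(n/2) r^(n-1) / Γ(n/2). For n=16, r=1: π^8/2520 ≈ 3.76529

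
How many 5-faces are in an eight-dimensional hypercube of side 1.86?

Number of 5-faces = C(8,5) · 2^(8-5) = 56 · 8 = 448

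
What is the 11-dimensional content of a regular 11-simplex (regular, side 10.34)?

Volume = 10.34^11 · √(12/2^11) / 11! ≈ 277.01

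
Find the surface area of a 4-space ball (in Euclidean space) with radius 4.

S_4(4) = 2·π^(4/2)·(4)^3 / Γ(4/2) = 128·π^2 ≈ 1263.31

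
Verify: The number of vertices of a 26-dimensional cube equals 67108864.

True. The 26-cube has 2^26 = 67108864 vertices.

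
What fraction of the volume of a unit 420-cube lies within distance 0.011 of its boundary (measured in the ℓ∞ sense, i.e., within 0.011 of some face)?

The inner cube has side 1-2·0.011 = 0.978 and volume (0.978)^420 ≈ 8.756e-05, so the shell holds 0.999912 of the volume.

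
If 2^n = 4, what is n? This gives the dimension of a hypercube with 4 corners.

The n-cube has 2^n vertices, and 4 = 2^2, so n = 2.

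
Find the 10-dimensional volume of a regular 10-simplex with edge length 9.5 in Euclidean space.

V = (9.5^10 / 10!) · √((10+1) / 2^10) ≈ 171.009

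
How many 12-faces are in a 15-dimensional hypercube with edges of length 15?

f_12(15-cube) = (15 choose 12) · 2^3 = 3640.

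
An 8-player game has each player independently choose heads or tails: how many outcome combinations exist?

The 8-cube has 2^8 = 256 vertices.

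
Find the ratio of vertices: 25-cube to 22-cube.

The 25-cube has 2^25 = 33554432 vertices. The 22-cube has 2^22 = 4194304 vertices. Ratio: 33554432/4194304 = 8.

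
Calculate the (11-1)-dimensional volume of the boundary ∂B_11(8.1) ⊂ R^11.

The surface area of an n-ball is 2π^(n/2) r^(n-1) / Γ(n/2). For n=11, r=8.1: 2.51969e+10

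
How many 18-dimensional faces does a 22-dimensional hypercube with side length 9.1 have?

Choose 18 of 22 axes to span the face (C(22,18) = 7315 ways), then fix each of the remaining 4 coordinates at one of its two extreme values (2^4 = 16 ways): 7315·16 = 117040.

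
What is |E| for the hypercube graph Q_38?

Number of 1-faces = C(38,1)·2^(38-1) = 38·137438953472 = 5222680231936.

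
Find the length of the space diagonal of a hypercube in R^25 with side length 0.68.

Diagonal = √25 · 0.68 = 3.4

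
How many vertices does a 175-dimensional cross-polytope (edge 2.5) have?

The vertices are ±e_1, ..., ±e_175, so there are 2·175 = 350.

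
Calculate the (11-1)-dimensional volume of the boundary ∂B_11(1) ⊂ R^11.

|∂B_11(1)| = 64·π^5/945 ≈ 20.7251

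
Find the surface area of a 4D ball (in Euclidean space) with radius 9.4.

The surface area of an n-ball is 2π^(n/2) r^(n-1) / Γ(n/2). For n=4, r=9.4: 16395.1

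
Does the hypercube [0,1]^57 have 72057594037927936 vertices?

False. The 57-cube has 2^57 = 144115188075855872 vertices.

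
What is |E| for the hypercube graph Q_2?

The 2-cube has n·2^(n-1) = 2·2^1 = 2·2 = 4 edges.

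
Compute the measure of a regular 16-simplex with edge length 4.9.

Volume = 4.9^16 · √(17/2^16) / 16! ≈ 8.50163e-05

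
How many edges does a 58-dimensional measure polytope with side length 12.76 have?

Each of the 2^58 = 288230376151711744 vertices has degree 58; total edges = 58·2^58/2 = 8358680908399640576.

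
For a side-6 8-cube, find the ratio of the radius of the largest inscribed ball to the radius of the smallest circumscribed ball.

r_in = 6/2 (half the side); r_out = 6√8/2 (half the diagonal). Ratio = 1/√8 ≈ 0.353553.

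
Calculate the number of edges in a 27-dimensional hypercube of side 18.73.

An n-cube has n·2^(n-1) edges. With n = 27: 27·67108864 = 1811939328.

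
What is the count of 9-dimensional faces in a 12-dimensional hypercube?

Number of 9-faces = C(12,9) · 2^(12-9) = 220 · 8 = 1760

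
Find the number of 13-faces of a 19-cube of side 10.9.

f_13(19-cube) = (19 choose 13) · 2^6 = 1736448.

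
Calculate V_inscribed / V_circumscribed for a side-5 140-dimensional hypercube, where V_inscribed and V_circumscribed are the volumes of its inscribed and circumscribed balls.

Volume scales as r^n, and r_in/r_out = 1/√140, giving (1/√140)^140 ≈ 5.90252e-151.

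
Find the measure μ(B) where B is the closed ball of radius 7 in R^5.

Volume = π^{5/2}·(7)^5/Γ(7/2) = 134456·π^2/15 ≈ 88468.5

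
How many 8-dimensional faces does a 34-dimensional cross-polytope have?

An n-cross-polytope has 2^(k+1)·C(n,k+1) k-faces. Here 2^9·C(34,9) = 512·52451256 = 26855043072.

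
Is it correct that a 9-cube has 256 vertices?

False. The 9-cube has 2^9 = 512 vertices.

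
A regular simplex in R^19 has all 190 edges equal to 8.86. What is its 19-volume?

V = (8.86^19 / 19!) · √((19+1) / 2^19) ≈ 0.0509186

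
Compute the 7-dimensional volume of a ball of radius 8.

V_7(8) = π^(7/2) · (8)^7 / Γ(7/2 + 1) = 33554432·π^3/105 ≈ 9.90855e+06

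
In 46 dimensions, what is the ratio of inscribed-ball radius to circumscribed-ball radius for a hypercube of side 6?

r_in = 6/2 (half the side); r_out = 6√46/2 (half the diagonal). Ratio = 1/√46 ≈ 0.147442.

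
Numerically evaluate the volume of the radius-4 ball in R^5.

V = 8192·π^2/15 ≈ 5390.12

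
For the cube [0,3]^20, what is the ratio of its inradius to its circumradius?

r_in = 3/2 (half the side); r_out = 3√20/2 (half the diagonal). Ratio = 1/√20 ≈ 0.223607.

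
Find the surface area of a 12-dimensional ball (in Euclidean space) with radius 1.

S_12(1) = 2·π^(12/2)·(1)^11 / Γ(12/2) = π^6/60 ≈ 16.0232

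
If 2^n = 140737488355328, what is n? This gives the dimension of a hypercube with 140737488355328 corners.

2^n = 140737488355328 ⇒ n = log_2(140737488355328) = 47.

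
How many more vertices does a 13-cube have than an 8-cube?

The 13-cube has 2^13 = 8192 vertices. The 8-cube has 2^8 = 256 vertices. Difference: 8192 - 256 = 7936.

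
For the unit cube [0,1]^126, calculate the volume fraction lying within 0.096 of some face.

1 - (1 - 2·0.096)^126 = 1 - 0.808^126 ≈ 1 - 2.157e-12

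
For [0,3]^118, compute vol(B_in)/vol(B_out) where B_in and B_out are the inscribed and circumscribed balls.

The radii are 3/2 and 3√118/2, so the volume ratio is (1/√118)^118 = 118^{-118/2} ≈ 5.74066e-123.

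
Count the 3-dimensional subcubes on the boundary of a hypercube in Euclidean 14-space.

f_3(14-cube) = (14 choose 3) · 2^11 = 745472.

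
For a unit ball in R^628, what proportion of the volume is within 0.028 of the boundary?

V(inner)/V(outer) = ((1-0.028)/1)^628 ≈ 1.796e-08, so the shell fraction is 0.999999982.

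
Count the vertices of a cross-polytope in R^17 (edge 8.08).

The vertices are ±e_1, ..., ±e_17, so there are 2·17 = 34.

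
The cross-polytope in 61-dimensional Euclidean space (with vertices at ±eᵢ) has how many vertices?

The 61-dimensional cross-polytope has 2n = 2·61 = 122 vertices.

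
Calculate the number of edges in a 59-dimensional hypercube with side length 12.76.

The 59-cube has n·2^(n-1) = 59·2^58 = 59·288230376151711744 = 17005592192950992896 edges.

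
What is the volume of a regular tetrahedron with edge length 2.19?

Volume = (√2/12) · 2.19³ = 1.23784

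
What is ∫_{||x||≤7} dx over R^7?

V = 1882384·π^3/15 ≈ 3.89105e+06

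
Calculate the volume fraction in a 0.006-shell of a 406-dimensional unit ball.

V(inner)/V(outer) = ((1-0.006)/1)^406 ≈ 0.08687, so the shell fraction is 0.91313.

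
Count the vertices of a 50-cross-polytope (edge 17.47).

Number of vertices = 2n = 100.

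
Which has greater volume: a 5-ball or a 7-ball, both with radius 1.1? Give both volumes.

V_5(1.1) ≈ 8.47738. V_7(1.1) ≈ 9.20723. The 7-ball is larger.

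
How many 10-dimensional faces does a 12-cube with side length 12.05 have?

An n-cube has C(n,k)·2^(n-k) k-faces. Here C(12,10)·2^2 = 66·4 = 264.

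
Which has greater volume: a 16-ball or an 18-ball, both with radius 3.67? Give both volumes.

V_16(3.67) ≈ 2.5488e+08. V_18(3.67) ≈ 1.19833e+09. The 18-ball is larger.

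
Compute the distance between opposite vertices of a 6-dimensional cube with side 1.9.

d = √(1.9² + 1.9² + ... + 1.9²) [6 terms] = √(6·1.9²) = 1.9√6 ≈ 4.65403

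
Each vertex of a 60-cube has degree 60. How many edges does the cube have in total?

Number of 1-faces = C(60,1)·2^(60-1) = 60·576460752303423488 = 34587645138205409280.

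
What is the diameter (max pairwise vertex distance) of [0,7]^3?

d = √(7² + 7² + ... + 7²) [3 terms] = √(3·7²) = 7√3 ≈ 12.1244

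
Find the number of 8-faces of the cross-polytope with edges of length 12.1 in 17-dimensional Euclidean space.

Each 8-face is the convex hull of 9 vertices, one chosen as ±e_i from each of 9 distinct axes: 2^9·C(17,9) = 12446720.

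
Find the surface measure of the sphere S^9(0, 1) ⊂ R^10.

S = n·V_n(r)/r = 10·V_10(1)/1 (volume-to-surface relation), giving π^5/12 ≈ 25.5016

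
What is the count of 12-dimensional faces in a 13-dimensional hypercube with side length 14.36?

Choose 12 of 13 axes to span the face (C(13,12) = 13 ways), then fix each of the remaining 1 coordinate at one of its two extreme values (2^1 = 2 ways): 13·2 = 26.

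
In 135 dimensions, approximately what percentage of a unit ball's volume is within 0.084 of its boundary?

1 - (1-0.084)^135 ≈ 0.999993 ≈ 99.999282%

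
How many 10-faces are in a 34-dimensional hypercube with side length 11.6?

An n-cube has C(n,k)·2^(n-k) k-faces. Here C(34,10)·2^24 = 131128140·16777216 = 2199965128458240.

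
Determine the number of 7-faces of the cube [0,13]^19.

f_7(19-cube) = (19 choose 7) · 2^12 = 206389248.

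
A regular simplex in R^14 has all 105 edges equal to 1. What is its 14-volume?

V_14 = √(15) · 1^14 / (14! · 2^(14/2)) ≈ 3.47078e-13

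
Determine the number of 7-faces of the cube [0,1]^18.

f_7(18-cube) = (18 choose 7) · 2^11 = 65175552.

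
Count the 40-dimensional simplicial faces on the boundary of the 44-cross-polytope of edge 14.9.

f_40(44-orthoplex) = 2^41 · (44 choose 41) = 29123863996530688.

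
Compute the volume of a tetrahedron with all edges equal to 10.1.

Volume = (√2/12) · 10.1³ = 121.422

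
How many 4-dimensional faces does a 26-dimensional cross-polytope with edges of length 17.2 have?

Each 4-face is the convex hull of 5 vertices, one chosen as ±e_i from each of 5 distinct axes: 2^5·C(26,5) = 2104960.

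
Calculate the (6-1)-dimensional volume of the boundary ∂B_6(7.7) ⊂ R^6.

S_6(7.7) = 2·π^(6/2)·(7.7)^5 / Γ(6/2) ≈ 839273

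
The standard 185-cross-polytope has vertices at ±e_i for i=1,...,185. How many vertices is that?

Number of vertices = 2n = 370.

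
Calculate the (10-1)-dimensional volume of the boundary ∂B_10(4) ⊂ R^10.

|∂B_10(4)| = 65536·π^5/3 ≈ 6.6851e+06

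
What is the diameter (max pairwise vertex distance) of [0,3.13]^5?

d = √(3.13² + 3.13² + ... + 3.13²) [5 terms] = √(5·3.13²) = 3.13√5 ≈ 6.99889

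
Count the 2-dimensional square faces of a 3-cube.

f_2(3-cube) = (3 choose 2) · 2^1 = 6.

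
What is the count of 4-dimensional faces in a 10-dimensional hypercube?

Number of 4-faces = C(10,4) · 2^(10-4) = 210 · 64 = 13440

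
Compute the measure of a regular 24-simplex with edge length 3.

Volume = 3^24 · √(25/2^24) / 24! ≈ 5.55667e-16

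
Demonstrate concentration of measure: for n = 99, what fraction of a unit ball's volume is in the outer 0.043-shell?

1 - (1-0.043)^99 ≈ 0.987109 ≈ 98.71%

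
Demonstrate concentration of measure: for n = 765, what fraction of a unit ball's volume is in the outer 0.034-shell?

1 - (1-0.034)^765 ≈ 1 - 3.217e-12 ≈ (100 - 3.22e-10)%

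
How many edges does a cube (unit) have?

Each of the 2^3 = 8 vertices has degree 3; total edges = 3·2^3/2 = 12.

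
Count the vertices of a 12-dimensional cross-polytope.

The vertices are ±e_1, ..., ±e_12, so there are 2·12 = 24.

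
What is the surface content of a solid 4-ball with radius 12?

S = n·V_n(r)/r = 4·V_4(12)/12 (volume-to-surface relation), giving 3456·π^2 ≈ 34109.4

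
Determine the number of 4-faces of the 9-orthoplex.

Number of 4-faces = 2^(4+1) · C(9,4+1) = 32 · 126 = 4032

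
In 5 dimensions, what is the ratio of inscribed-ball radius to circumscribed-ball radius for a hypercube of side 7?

Ratio = (s/2)/(s√5/2) = 5^(-1/2) ≈ 0.447214.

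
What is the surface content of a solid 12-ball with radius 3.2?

S = n·V_n(r)/r = 12·V_12(3.2)/3.2 (volume-to-surface relation), giving 5.77295e+06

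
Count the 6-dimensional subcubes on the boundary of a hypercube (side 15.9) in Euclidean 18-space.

An n-cube has C(n,k)·2^(n-k) k-faces. Here C(18,6)·2^12 = 18564·4096 = 76038144.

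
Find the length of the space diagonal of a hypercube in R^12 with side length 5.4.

||(5.4,5.4,...,5.4)|| = √(12)·5.4 ≈ 18.7061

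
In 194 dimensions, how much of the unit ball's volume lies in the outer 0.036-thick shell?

Shell fraction = 1 - (1-0.036)^194 ≈ 0.999185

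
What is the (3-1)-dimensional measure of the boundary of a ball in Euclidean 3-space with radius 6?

The surface area of an n-ball is 2π^(n/2) r^(n-1) / Γ(n/2). For n=3, r=6: 4πr² = 4π·(6)² ≈ 452.389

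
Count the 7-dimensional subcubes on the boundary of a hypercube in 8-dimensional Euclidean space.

Number of 7-faces = C(8,7) · 2^(8-7) = 8 · 2 = 16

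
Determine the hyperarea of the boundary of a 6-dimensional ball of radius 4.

|∂B_6(4)| = 1024·π^3 ≈ 31750.4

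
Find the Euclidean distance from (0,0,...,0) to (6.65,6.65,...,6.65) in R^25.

The space diagonal of an n-cube of side s is s√n. Here 6.65·√25 = 33.25.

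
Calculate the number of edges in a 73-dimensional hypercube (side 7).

The 73-cube has n·2^(n-1) = 73·2^72 = 73·4722366482869645213696 = 344732753249484100599808 edges.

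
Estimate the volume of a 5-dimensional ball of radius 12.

The n-ball volume is π^(n/2)·r^n/Γ(n/2+1). With n=5, r=12: V = 663552·π^2/5 ≈ 1.3098e+06.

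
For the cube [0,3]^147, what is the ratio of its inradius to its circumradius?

r_in = 3/2 (half the side); r_out = 3√147/2 (half the diagonal). Ratio = 1/√147 ≈ 0.0824786.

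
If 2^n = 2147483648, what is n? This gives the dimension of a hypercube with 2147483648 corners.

2^n = 2147483648 ⇒ n = log_2(2147483648) = 31.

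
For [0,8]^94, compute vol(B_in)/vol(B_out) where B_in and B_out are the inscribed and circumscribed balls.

Volume scales as r^n, and r_in/r_out = 1/√94, giving (1/√94)^94 ≈ 1.83228e-93.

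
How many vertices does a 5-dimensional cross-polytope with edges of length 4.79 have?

The 5-dimensional cross-polytope has 2n = 2·5 = 10 vertices.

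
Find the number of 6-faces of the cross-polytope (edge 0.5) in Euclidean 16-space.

f_6(16-orthoplex) = 2^7 · (16 choose 7) = 1464320.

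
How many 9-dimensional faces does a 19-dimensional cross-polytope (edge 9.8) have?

Number of 9-faces = 2^(9+1) · C(19,9+1) = 1024 · 92378 = 94595072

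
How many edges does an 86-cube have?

Number of 1-faces = C(86,1)·2^(86-1) = 86·38685626227668133590597632 = 3326963855579459488791396352.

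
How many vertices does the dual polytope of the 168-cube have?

An n-cross-polytope has 2n vertices; here n = 168, giving 336.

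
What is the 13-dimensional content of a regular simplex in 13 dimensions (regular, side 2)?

Volume = 2^13 · √(14/2^13) / 13! ≈ 5.43849e-08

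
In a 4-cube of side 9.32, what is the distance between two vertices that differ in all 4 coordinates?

Diagonal = √4 · 9.32 = 18.64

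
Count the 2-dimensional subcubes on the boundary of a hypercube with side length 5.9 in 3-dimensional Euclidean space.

Number of 2-faces = C(3,2) · 2^(3-2) = 3 · 2 = 6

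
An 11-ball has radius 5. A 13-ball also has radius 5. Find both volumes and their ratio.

V_11(5) ≈ 9.19973e+07. V_13(5) ≈ 1.11161e+09. Ratio V_11/V_13 ≈ 0.08276.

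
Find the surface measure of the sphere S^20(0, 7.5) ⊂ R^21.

|∂B_21(7.5)| = 164210208892822265625·π^10/165541376 ≈ 9.2895e+16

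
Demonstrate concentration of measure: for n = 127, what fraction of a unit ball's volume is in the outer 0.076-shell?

1 - (1-0.076)^127 ≈ 0.999956 ≈ 99.995631%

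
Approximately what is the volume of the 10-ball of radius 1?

V = π^5/120 ≈ 2.55016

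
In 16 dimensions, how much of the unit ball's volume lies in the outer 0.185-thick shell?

1 - (1-0.185)^16 ≈ 0.96211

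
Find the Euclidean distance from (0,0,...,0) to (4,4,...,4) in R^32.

The space diagonal of an n-cube of side s is s√n. Here 4·√32 ≈ 22.6274.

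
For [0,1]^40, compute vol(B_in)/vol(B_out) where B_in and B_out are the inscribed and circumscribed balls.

V_in / V_out = (r_in/r_out)^40 = (1/√40)^40 = 40^(-40/2) ≈ 9.09495e-33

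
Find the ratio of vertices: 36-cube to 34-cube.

The 36-cube has 2^36 = 68719476736 vertices. The 34-cube has 2^34 = 17179869184 vertices. Ratio: 68719476736/17179869184 = 4.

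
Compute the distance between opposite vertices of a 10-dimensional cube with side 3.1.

d = √(3.1² + 3.1² + ... + 3.1²) [10 terms] = √(10·3.1²) = 3.1√10 ≈ 9.80306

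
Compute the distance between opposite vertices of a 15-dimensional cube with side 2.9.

The space diagonal of an n-cube of side s is s√n. Here 2.9·√15 ≈ 11.2317.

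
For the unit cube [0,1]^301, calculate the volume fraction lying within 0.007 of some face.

The inner cube has side 1-2·0.007 = 0.986 and volume (0.986)^301 ≈ 0.01435, so the shell holds 0.985647 of the volume.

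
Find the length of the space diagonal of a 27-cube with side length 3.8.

d = √(3.8² + 3.8² + ... + 3.8²) [27 terms] = √(27·3.8²) = 3.8√27 ≈ 19.7454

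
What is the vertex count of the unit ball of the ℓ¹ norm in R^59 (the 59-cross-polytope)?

The vertices are ±e_1, ..., ±e_59, so there are 2·59 = 118.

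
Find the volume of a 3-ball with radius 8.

V_3(8) = π^(3/2) · (8)^3 / Γ(3/2 + 1) = 2048·π/3 ≈ 2144.66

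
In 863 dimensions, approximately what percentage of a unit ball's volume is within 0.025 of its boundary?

1 - (1-0.025)^863 ≈ 1 - 3.243e-10 ≈ (100 - 3.24e-08)%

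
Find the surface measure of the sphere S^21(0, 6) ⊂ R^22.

S_22(6) = 2·π^(22/2)·(6)^21 / Γ(22/2) = 2115832430592·π^11/175 ≈ 3.55707e+15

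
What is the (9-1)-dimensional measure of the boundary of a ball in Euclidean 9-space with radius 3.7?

S_9(3.7) = 2·π^(9/2)·(3.7)^8 / Γ(9/2) ≈ 1.04274e+06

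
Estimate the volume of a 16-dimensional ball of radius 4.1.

The n-ball volume is π^(n/2)·r^n/Γ(n/2+1). With n=16, r=4.1: V ≈ 1.50045e+09.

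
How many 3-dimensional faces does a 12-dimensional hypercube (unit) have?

Choose 3 of 12 axes to span the face (C(12,3) = 220 ways), then fix each of the remaining 9 coordinates at one of its two extreme values (2^9 = 512 ways): 220·512 = 112640.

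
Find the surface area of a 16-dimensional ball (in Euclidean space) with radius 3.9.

S_16(3.9) = 2·π^(16/2)·(3.9)^15 / Γ(16/2) ≈ 2.76546e+09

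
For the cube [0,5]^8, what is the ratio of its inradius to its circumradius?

For an n-cube of any side s, the inradius is s/2 and the circumradius is s√n/2, so the ratio is 1/√8 ≈ 0.353553.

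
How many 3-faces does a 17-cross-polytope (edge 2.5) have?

An n-cross-polytope has 2^(k+1)·C(n,k+1) k-faces. Here 2^4·C(17,4) = 16·2380 = 38080.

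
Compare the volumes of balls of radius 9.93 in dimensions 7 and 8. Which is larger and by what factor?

V_7(9.93) ≈ 4.49806e+07, V_8(9.93) ≈ 3.83692e+08. The 8-ball is larger by a factor of 8.53.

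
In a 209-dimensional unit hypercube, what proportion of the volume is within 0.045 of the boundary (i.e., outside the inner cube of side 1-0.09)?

The inner cube has side 1-2·0.045 = 0.91 and volume (0.91)^209 ≈ 2.752e-09, so the shell holds 0.9999999972 of the volume.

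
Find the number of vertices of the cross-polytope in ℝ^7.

Number of 0-faces = 2^(0+1) · C(7,0+1) = 2 · 7 = 14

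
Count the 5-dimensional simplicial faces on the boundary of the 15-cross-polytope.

An n-cross-polytope has 2^(k+1)·C(n,k+1) k-faces. Here 2^6·C(15,6) = 64·5005 = 320320.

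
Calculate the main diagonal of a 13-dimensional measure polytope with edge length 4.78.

d = √(4.78² + 4.78² + ... + 4.78²) [13 terms] = √(13·4.78²) = 4.78√13 ≈ 17.2345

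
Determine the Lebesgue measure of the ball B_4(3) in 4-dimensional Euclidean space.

V_4(3) = π^(4/2) · (3)^4 / Γ(4/2 + 1) = 81·π^2/2 ≈ 399.719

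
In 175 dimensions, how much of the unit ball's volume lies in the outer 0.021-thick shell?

Shell fraction = 1 - (1-0.021)^175 ≈ 0.975624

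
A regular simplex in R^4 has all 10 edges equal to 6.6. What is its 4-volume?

V_4 = √(5) · 6.6^4 / (4! · 2^(4/2)) ≈ 44.1967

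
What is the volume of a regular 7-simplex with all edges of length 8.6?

For a regular n-simplex with edge a, V = (a^n / n!)·√((n+1)/2^n). With a=8.6, n=7: V ≈ 172.583.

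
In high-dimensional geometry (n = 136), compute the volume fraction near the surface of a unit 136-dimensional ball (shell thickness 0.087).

1 - (1-0.087)^136 ≈ 0.9999957925 ≈ 99.999579%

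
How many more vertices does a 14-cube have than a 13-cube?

The 14-cube has 2^14 = 16384 vertices. The 13-cube has 2^13 = 8192 vertices. Difference: 16384 - 8192 = 8192.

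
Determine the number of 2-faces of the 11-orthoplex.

f_2(11-orthoplex) = 2^3 · (11 choose 3) = 1320.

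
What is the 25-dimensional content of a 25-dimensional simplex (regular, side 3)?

For a regular n-simplex with edge a, V = (a^n / n!)·√((n+1)/2^n). With a=3, n=25: V ≈ 4.80836e-17.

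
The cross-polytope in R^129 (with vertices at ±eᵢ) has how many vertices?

The vertices are ±e_1, ..., ±e_129, so there are 2·129 = 258.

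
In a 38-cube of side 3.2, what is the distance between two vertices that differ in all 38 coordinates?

The space diagonal of an n-cube of side s is s√n. Here 3.2·√38 ≈ 19.7261.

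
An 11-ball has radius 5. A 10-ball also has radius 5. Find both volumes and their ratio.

V_11(5) ≈ 9.19973e+07. V_10(5) ≈ 2.49039e+07. Ratio V_11/V_10 ≈ 3.694.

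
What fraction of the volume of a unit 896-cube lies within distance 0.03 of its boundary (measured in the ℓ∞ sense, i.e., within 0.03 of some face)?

1 - (1 - 2·0.03)^896 = 1 - 0.94^896 ≈ 1 - 8.367e-25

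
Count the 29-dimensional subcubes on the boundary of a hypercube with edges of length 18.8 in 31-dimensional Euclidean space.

f_29(31-cube) = (31 choose 29) · 2^2 = 1860.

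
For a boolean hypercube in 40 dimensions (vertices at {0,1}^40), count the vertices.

Number of vertices = 2^40 = 1099511627776.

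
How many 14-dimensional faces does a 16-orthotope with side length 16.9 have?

f_14(16-cube) = (16 choose 14) · 2^2 = 480.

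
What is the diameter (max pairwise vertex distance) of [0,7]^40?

The space diagonal of an n-cube of side s is s√n. Here 7·√40 ≈ 44.2719.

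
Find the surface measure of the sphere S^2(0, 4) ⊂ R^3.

S = n·V_n(r)/r = 3·V_3(4)/4 (volume-to-surface relation), giving 4πr² = 4π·(4)² ≈ 201.062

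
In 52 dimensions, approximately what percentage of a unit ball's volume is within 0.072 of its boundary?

1 - (1-0.072)^52 ≈ 0.979465 ≈ 97.95%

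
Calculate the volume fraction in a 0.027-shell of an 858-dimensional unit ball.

1 - (1-0.027)^858 ≈ 1 - 6.321e-11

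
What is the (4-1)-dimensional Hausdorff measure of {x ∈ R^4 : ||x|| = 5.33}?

S = n·V_n(r)/r = 4·V_4(5.33)/5.33 (volume-to-surface relation), giving 2988.9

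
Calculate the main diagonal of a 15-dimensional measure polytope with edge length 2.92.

||(2.92,2.92,...,2.92)|| = √(15)·2.92 ≈ 11.3091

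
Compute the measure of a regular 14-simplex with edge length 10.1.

For a regular n-simplex with edge a, V = (a^n / n!)·√((n+1)/2^n). With a=10.1, n=14: V ≈ 39.8957.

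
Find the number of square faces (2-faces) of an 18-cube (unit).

Number of 2-faces = C(18,2) · 2^(18-2) = 153 · 65536 = 10027008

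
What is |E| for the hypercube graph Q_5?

The 5-cube has n·2^(n-1) = 5·2^4 = 5·16 = 80 edges.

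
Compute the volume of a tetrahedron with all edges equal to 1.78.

Volume = (√2/12) · 1.78³ = 0.664651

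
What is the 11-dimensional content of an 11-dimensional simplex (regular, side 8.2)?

V_11 = √(12) · 8.2^11 / (11! · 2^(11/2)) ≈ 21.6134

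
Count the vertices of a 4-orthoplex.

An n-cross-polytope has 2n vertices; here n = 4, giving 8.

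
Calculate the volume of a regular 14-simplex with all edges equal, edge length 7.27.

For a regular n-simplex with edge a, V = (a^n / n!)·√((n+1)/2^n). With a=7.27, n=14: V ≈ 0.399861.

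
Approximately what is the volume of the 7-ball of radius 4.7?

Volume = π^{7/2}·(4.7)^7/Γ(9/2) ≈ 239368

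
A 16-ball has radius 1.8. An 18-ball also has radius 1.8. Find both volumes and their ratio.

V_16(1.8) ≈ 2857.84. V_18(1.8) ≈ 3232.15. Ratio V_16/V_18 ≈ 0.8842.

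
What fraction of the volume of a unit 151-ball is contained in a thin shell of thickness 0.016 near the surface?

1 - (1-0.016)^151 ≈ 0.912449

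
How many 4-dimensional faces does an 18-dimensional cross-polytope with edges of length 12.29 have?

An n-cross-polytope has 2^(k+1)·C(n,k+1) k-faces. Here 2^5·C(18,5) = 32·8568 = 274176.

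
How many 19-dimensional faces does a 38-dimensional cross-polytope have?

An n-cross-polytope has 2^(k+1)·C(n,k+1) k-faces. Here 2^20·C(38,20) = 1048576·33578000610 = 35209085567631360.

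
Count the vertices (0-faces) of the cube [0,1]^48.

The 48-cube has 2^48 = 281474976710656 vertices.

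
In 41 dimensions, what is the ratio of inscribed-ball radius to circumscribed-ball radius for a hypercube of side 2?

For an n-cube of any side s, the inradius is s/2 and the circumradius is s√n/2, so the ratio is 1/√41 ≈ 0.156174.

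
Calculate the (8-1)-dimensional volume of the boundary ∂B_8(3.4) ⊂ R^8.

S = n·V_n(r)/r = 8·V_8(3.4)/3.4 (volume-to-surface relation), giving 170542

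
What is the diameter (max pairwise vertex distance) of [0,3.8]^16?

d = √(3.8² + 3.8² + ... + 3.8²) [16 terms] = √(16·3.8²) = 3.8√16 = 15.2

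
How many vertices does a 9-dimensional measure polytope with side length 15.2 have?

An n-cube has 2^n vertices; for n = 9 that is 2^9 = 512.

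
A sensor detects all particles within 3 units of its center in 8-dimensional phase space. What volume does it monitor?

V = 2187·π^4/8 ≈ 26629.2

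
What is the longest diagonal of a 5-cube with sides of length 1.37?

The space diagonal of an n-cube of side s is s√n. Here 1.37·√5 ≈ 3.06341.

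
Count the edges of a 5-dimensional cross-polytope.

Number of 1-faces = 2^(1+1) · C(5,1+1) = 4 · 10 = 40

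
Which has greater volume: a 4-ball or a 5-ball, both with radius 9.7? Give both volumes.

V_4(9.7) ≈ 43687.4. V_5(9.7) ≈ 452019. The 5-ball is larger.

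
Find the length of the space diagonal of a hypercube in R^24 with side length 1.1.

The space diagonal of an n-cube of side s is s√n. Here 1.1·√24 ≈ 5.38888.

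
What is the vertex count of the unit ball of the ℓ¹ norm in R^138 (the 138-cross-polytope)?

An n-cross-polytope has 2n vertices; here n = 138, giving 276.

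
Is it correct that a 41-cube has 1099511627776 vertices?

False. The 41-cube has 2^41 = 2199023255552 vertices.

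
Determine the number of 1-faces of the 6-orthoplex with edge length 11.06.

Number of 1-faces = 2^(1+1) · C(6,1+1) = 4 · 15 = 60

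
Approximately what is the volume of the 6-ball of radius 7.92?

V_6(7.92) = π^(6/2) · (7.92)^6 / Γ(6/2 + 1) ≈ 1.27541e+06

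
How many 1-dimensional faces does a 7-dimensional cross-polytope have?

Number of 1-faces = 2^(1+1) · C(7,1+1) = 4 · 21 = 84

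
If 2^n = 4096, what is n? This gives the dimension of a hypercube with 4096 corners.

The n-cube has 2^n vertices, and 4096 = 2^12, so n = 12.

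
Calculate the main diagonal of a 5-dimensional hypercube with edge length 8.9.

The space diagonal of an n-cube of side s is s√n. Here 8.9·√5 ≈ 19.901.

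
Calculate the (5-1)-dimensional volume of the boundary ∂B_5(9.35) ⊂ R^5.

S = n·V_n(r)/r = 5·V_5(9.35)/9.35 (volume-to-surface relation), giving 201148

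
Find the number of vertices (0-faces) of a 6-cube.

An n-cube has C(n,k)·2^(n-k) k-faces. Here C(6,0)·2^6 = 1·64 = 64.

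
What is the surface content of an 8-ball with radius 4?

S_8(4) = 2·π^(8/2)·(4)^7 / Γ(8/2) = 16384·π^4/3 ≈ 531984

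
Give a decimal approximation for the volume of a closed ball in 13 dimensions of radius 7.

V_13(7) = π^(13/2) · (7)^13 / Γ(13/2 + 1) = 1771684761728·π^6/19305 ≈ 8.82299e+10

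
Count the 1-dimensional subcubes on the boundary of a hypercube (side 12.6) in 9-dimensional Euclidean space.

Number of 1-faces = C(9,1) · 2^(9-1) = 9 · 256 = 2304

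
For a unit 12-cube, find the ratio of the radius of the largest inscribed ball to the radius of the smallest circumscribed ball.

r_in = 1/2 (half the side); r_out = 1√12/2 (half the diagonal). Ratio = 1/√12 ≈ 0.288675.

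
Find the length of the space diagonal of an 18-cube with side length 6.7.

d = √(6.7² + 6.7² + ... + 6.7²) [18 terms] = √(18·6.7²) = 6.7√18 ≈ 28.4257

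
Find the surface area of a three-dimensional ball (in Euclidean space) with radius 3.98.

S = n·V_n(r)/r = 3·V_3(3.98)/3.98 (volume-to-surface relation), giving 4πr² = 4π·(3.98)² ≈ 199.056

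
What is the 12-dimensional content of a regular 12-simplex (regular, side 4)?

For a regular n-simplex with edge a, V = (a^n / n!)·√((n+1)/2^n). With a=4, n=12: V ≈ 0.00197322.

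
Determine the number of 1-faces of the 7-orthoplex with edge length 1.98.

Number of 1-faces = 2^(1+1) · C(7,1+1) = 4 · 21 = 84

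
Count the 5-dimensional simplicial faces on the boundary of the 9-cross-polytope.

f_5(9-orthoplex) = 2^6 · (9 choose 6) = 5376.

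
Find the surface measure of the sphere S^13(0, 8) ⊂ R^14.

S = n·V_n(r)/r = 14·V_14(8)/8 (volume-to-surface relation), giving 68719476736·π^7/45 ≈ 4.61229e+12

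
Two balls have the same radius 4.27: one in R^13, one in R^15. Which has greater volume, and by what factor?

V_13(4.27) ≈ 1.42858e+08, V_15(4.27) ≈ 1.09106e+09. The 15-ball is larger by a factor of 7.637.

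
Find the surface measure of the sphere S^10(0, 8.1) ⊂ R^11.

|∂B_11(8.1)| ≈ 2.51969e+10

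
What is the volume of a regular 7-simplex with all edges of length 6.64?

For a regular n-simplex with edge a, V = (a^n / n!)·√((n+1)/2^n). With a=6.64, n=7: V ≈ 28.2284.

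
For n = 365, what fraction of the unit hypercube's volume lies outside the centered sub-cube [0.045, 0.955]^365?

The inner cube has side 1-2·0.045 = 0.91 and volume (0.91)^365 ≈ 1.122e-15, so the shell holds 1 - 1.122e-15 of the volume.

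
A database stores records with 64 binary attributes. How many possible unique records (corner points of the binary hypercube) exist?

The 64-cube has 2^64 = 18446744073709551616 vertices.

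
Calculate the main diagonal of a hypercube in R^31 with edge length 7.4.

||(7.4,7.4,...,7.4)|| = √(31)·7.4 ≈ 41.2015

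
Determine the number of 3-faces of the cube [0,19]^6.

Choose 3 of 6 axes to span the face (C(6,3) = 20 ways), then fix each of the remaining 3 coordinates at one of its two extreme values (2^3 = 8 ways): 20·8 = 160.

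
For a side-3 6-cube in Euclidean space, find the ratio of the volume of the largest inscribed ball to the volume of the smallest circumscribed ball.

V_in/V_out = n^(-n/2) = 6^(-6/2) ≈ 0.00462963.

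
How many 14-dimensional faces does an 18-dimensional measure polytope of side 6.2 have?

An n-cube has C(n,k)·2^(n-k) k-faces. Here C(18,14)·2^4 = 3060·16 = 48960.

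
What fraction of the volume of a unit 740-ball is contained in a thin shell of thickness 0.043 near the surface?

1 - (1-0.043)^740 ≈ 1 - 7.496e-15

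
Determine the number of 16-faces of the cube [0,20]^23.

Choose 16 of 23 axes to span the face (C(23,16) = 245157 ways), then fix each of the remaining 7 coordinates at one of its two extreme values (2^7 = 128 ways): 245157·128 = 31380096.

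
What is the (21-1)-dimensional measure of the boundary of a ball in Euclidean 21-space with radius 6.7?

S = n·V_n(r)/r = 21·V_21(6.7)/6.7 (volume-to-surface relation), giving 9.73337e+15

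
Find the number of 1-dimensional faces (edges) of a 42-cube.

Each of the 2^42 = 4398046511104 vertices has degree 42; total edges = 42·2^42/2 = 92358976733184.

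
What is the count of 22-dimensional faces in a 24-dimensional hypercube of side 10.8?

f_22(24-cube) = (24 choose 22) · 2^2 = 1104.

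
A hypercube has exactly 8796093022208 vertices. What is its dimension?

n = log_2(8796093022208) = 43.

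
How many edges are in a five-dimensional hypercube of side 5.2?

Choose 1 of 5 axes to span the face (C(5,1) = 5 ways), then fix each of the remaining 4 coordinates at one of its two extreme values (2^4 = 16 ways): 5·16 = 80.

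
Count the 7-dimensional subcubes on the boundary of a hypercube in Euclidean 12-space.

An n-cube has C(n,k)·2^(n-k) k-faces. Here C(12,7)·2^5 = 792·32 = 25344.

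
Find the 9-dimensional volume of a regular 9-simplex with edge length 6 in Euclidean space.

V_9 = √(10) · 6^9 / (9! · 2^(9/2)) ≈ 3.88118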